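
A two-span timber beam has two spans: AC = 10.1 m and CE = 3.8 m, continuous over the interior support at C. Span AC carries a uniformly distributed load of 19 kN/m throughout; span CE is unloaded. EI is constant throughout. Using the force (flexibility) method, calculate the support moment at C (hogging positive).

M_C = 176 kN·m

Take M_C as the redundant. Released structure: two simple spans AC and CE with a hinge at C.
Rotations at C on the released spans (each span's end-slope, ×1/EI):
  span AC: UDL 19: wL³/(24EI) = 815.7/EI
  relative rotation θ_0 = (815.7 + 0)/EI = 815.7/EI
A unit hogging moment at C produces rotation L₁/(3EI) + L₂/(3EI) = 4.633/EI.
Slope continuity at C: θ_0 = M_C·4.633/EI, so M_C = 815.7/4.633 = 176 kN·m (hogging).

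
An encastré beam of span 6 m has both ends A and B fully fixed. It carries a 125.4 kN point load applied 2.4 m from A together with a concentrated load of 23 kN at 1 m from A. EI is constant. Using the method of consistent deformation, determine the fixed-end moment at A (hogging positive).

M_A = 124.3 kN·m

Release both end moments; the primary structure is a simply-supported span AB with redundants M_A and M_B.
On the primary (simply-supported) span, the end slopes from the loading are:
  at A: point load 125.4 at a = 2.4: Pab(L + b)/(6LEI) = 288.9/EI
  at B: point load 125.4 at a = 2.4: Pab(L + a)/(6LEI) = 252.8/EI
  at A: point load 23 at a = 1: Pab(L + b)/(6LEI) = 35.14/EI
  at B: point load 23 at a = 1: Pab(L + a)/(6LEI) = 22.36/EI
  θ_A0 = 324.1/EI,  θ_B0 = 275.2/EI
Flexibility coefficients: a unit moment at one end gives L/(3EI) there and L/(6EI) at the far end, so f₁₁ = f₂₂ = 2/EI and f₁₂ = f₂₁ = 1/EI.
Compatibility — zero rotation at each built-in end:
  2 M_A + 1 M_B = 324.1
  1 M_A + 2 M_B = 275.2
Solving the pair gives M_A = 124.3 kN·m and M_B = 75.42 kN·m (hogging).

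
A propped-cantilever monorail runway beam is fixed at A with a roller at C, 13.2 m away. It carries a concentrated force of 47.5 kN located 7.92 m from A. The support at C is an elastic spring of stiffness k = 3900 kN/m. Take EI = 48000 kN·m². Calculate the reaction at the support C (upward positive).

Remove the prop at C; the released (primary) structure is a cantilever built in at A.
Primary-structure tip deflection at C by superposition:
  point load 47.5 at a = 7.92: Pa²(3L − a)/(6EI) = 15732/EI
Flexibility coefficient — unit upward force at C: δ_{CC} = L³/(3EI) = 766.7/EI.
With EI = 48000 kN·m²: δ_0 = 0.32775 m and δ_{CC} = 0.015972 m/kN.
Compatibility — the spring shortens by R_C/k under the reaction it provides: δ_0 − R_C·δ_{CC} = R_C/k. With 1/k = 0.000256 m/kN, R_C = δ_0 / (δ_{CC} + 1/k) = 0.32775 / (0.015972 + 0.000256) = 20.2 kN.

R_C = 20.2 kN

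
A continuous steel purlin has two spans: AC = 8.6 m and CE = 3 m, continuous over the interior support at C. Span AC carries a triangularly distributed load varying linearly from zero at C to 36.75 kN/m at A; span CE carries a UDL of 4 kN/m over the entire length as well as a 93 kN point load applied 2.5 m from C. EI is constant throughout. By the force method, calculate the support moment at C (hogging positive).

M_C = 124.6 kN·m

Insert a hinge at C; M_C is the redundant, and each span becomes simply supported.
End slopes at the hinge C, treating each span as simply supported:
  span AC: triangular load, peak 36.75: 7w₀L³/(360EI) = 454.5/EI
  span CE: UDL 4: wL³/(24EI) = 4.5/EI
  span CE: point load 93 at a = 2.5: Pab(L + b)/(6LEI) = 22.6/EI
  relative rotation θ_0 = (454.5 + 27.1)/EI = 481.6/EI
A unit hogging moment at C produces rotation L₁/(3EI) + L₂/(3EI) = 3.867/EI.
Slope continuity at C: θ_0 = M_C·3.867/EI, so M_C = 481.6/3.867 = 124.6 kN·m (hogging).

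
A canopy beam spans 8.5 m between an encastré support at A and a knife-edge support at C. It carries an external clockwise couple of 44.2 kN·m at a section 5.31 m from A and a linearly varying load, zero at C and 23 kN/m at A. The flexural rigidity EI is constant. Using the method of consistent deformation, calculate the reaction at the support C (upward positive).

R_C = 26.25 kN

Choose R_C as the redundant. The primary structure is the cantilever fixed at A.
Downward deflection at the released point C due to the loads:
  clockwise couple 44.2 at a = 5.31: M₀a(2L − a)/(2EI) = 1372/EI
  triangular load, peak 23 at the fixed end: w₀L⁴/(30EI) = 4002/EI
  δ_0 = 5374/EI
Flexibility coefficient — unit upward force at C: δ_{CC} = L³/(3EI) = 204.7/EI.
The prop prevents deflection at C: R_C = δ_0/δ_{CC} = 5374/204.7 = 26.25 kN.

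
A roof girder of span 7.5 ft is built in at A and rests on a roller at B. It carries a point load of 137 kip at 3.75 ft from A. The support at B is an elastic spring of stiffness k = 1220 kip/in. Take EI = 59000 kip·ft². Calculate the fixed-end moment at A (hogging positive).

M_A = 201.6 kip·ft

Release the roller at B. Primary structure: cantilever fixed at A.
Primary-structure tip deflection at B by superposition:
  point load 137 at a = 3.75: Pa²(3L − a)/(6EI) = 6021/EI
Flexibility coefficient — unit upward force at B: δ_{BB} = L³/(3EI) = 140.6/EI.
With EI = 59000 kip·ft²: δ_0 = 0.10204 ft and δ_{BB} = 0.002383 ft/kip.
Compatibility — the spring shortens by R_B/k under the reaction it provides: δ_0 − R_B·δ_{BB} = R_B/k. With 1/k = 1/(1220×12) ft/kip = 0.000068 ft/kip, R_B = δ_0 / (δ_{BB} + 1/k) = 0.10204 / (0.002383 + 0.000068) = 41.62 kip.
Moment equilibrium about A: M_A = Σ(load moments about A) − R_B·L = 513.8 − 41.62×7.5 = 201.6 kip·ft.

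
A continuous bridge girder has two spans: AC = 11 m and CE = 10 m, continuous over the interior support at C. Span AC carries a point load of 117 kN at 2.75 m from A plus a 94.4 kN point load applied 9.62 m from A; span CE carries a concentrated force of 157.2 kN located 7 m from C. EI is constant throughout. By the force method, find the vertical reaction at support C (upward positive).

R_C = 204.2 kN

Take M_C as the redundant. Released structure: two simple spans AC and CE with a hinge at C.
Discontinuity in slope at C on the released structure — sum the simple-span end rotations:
  span AC: point load 117 at a = 2.75: Pab(L + a)/(6LEI) = 553/EI
  span AC: point load 94.4 at a = 9.62: Pab(L + a)/(6LEI) = 391.5/EI
  span CE: point load 157.2 at a = 7: Pab(L + b)/(6LEI) = 715.3/EI
  relative rotation θ_0 = (944.5 + 715.3)/EI = 1660/EI
A unit hogging moment at C produces rotation L₁/(3EI) + L₂/(3EI) = 7/EI.
Compatibility: M_C·(L₁+L₂)/(3EI) = θ_0, giving M_C = 237.1 kN·m (hogging).
Span AC, ΣM about A with M_C applied at C: R_C^{AC}·11 = 1230 + 237.1, so R_C^{AC} = 133.4 kN and R_A = 211.4 − 133.4 = 78.04 kN.
Span CE, ΣM about E: R_C^{CE}·10 = 471.6 + 237.1, so R_C^{CE} = 70.87 kN and R_E = 157.2 − 70.87 = 86.33 kN.
R_C = 133.4 + 70.87 = 204.2 kN.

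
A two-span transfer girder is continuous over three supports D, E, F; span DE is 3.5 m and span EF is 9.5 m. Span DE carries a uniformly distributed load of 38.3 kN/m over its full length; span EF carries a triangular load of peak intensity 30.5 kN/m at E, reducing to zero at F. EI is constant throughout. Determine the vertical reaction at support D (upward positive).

Release continuity at E by inserting a hinge; the redundant is the internal moment M_E. The primary structure is two simply-supported spans DE and EF.
Rotations at E on the released spans (each span's end-slope, ×1/EI):
  span DE: UDL 38.3: wL³/(24EI) = 68.42/EI
  span EF: triangular load, peak 30.5: w₀L³/(45EI) = 581.1/EI
  relative rotation θ_0 = (68.42 + 581.1)/EI = 649.5/EI
A unit hogging moment at E produces rotation L₁/(3EI) + L₂/(3EI) = 4.333/EI.
Compatibility: M_E·(L₁+L₂)/(3EI) = θ_0, giving M_E = 149.9 kN·m (hogging).
Span DE, ΣM about D with M_E applied at E: R_E^{DE}·3.5 = 234.6 + 149.9, so R_E^{DE} = 109.9 kN and R_D = 134.1 − 109.9 = 24.2 kN.

R_D = 24.2 kN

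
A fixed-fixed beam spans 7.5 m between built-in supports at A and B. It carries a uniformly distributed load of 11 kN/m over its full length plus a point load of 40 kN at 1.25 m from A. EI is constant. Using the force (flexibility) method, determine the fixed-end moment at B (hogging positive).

M_B = 58.51 kN·m

Release both end moments; the primary structure is a simply-supported span AB with redundants M_A and M_B.
End rotations of the released simple span under the applied load (×1/EI):
  at A: UDL 11: wL³/(24EI) = 193.4/EI
  at B: UDL 11: wL³/(24EI) = 193.4/EI
  at A: point load 40 at a = 1.25: Pab(L + b)/(6LEI) = 95.49/EI
  at B: point load 40 at a = 1.25: Pab(L + a)/(6LEI) = 60.76/EI
  θ_A0 = 288.8/EI,  θ_B0 = 254.1/EI
Flexibility coefficients: a unit moment at one end gives L/(3EI) there and L/(6EI) at the far end, so f₁₁ = f₂₂ = 2.5/EI and f₁₂ = f₂₁ = 1.25/EI.
Compatibility — zero rotation at each built-in end:
  2.5 M_A + 1.25 M_B = 288.8
  1.25 M_A + 2.5 M_B = 254.1
Solving the pair gives M_A = 86.28 kN·m and M_B = 58.51 kN·m (hogging).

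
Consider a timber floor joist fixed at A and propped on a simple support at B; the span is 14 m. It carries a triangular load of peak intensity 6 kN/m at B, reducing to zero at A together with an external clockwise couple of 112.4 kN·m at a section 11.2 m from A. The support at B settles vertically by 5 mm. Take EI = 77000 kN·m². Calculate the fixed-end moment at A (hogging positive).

Choose R_B as the redundant. The primary structure is the cantilever fixed at A.
Downward deflection at the released point B due to the loads:
  triangular load, peak 6 at the free end: 11w₀L⁴/(120EI) = 21129/EI
  clockwise couple 112.4 at a = 11.2: M₀a(2L − a)/(2EI) = 10575/EI
  δ_0 = 31703/EI
Flexibility coefficient — unit upward force at B: δ_{BB} = L³/(3EI) = 914.7/EI.
With EI = 77000 kN·m²: δ_0 = 0.41173 m and δ_{BB} = 0.011879 m/kN.
Compatibility — the beam at B must follow the support down by 0.005 m: δ_0 − R_B·δ_{BB} = 0.005, so R_B = (0.41173 − 0.005)/0.011879 = 34.24 kN.
Moment equilibrium about A: M_A = Σ(load moments about A) − R_B·L = 504.4 − 34.24×14 = 25.04 kN·m.

M_A = 25.04 kN·m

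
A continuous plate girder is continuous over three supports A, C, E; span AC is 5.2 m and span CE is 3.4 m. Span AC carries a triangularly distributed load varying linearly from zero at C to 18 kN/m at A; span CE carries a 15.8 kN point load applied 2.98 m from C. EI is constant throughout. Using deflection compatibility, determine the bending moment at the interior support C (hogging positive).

M_C = 18.46 kN·m

Insert a hinge at C; M_C is the redundant, and each span becomes simply supported.
Rotations at C on the released spans (each span's end-slope, ×1/EI):
  span AC: triangular load, peak 18: 7w₀L³/(360EI) = 49.21/EI
  span CE: point load 15.8 at a = 2.98: Pab(L + b)/(6LEI) = 3.703/EI
  relative rotation θ_0 = (49.21 + 3.703)/EI = 52.92/EI
A unit hogging moment at C produces rotation L₁/(3EI) + L₂/(3EI) = 2.867/EI.
Slope continuity at C: θ_0 = M_C·2.867/EI, so M_C = 52.92/2.867 = 18.46 kN·m (hogging).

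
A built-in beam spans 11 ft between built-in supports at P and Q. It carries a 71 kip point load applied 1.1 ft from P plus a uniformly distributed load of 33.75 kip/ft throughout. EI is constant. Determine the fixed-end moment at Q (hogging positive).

M_Q = 347.3 kip·ft

Release both end moments; the primary structure is a simply-supported span PQ with redundants M_P and M_Q.
On the primary (simply-supported) span, the end slopes from the loading are:
  at P: point load 71 at a = 1.1: Pab(L + b)/(6LEI) = 244.8/EI
  at Q: point load 71 at a = 1.1: Pab(L + a)/(6LEI) = 141.8/EI
  at P: UDL 33.75: wL³/(24EI) = 1872/EI
  at Q: UDL 33.75: wL³/(24EI) = 1872/EI
  θ_P0 = 2117/EI,  θ_Q0 = 2013/EI
Flexibility coefficients: a unit moment at one end gives L/(3EI) there and L/(6EI) at the far end, so f₁₁ = f₂₂ = 3.667/EI and f₁₂ = f₂₁ = 1.833/EI.
Compatibility — zero rotation at each built-in end:
  3.667 M_P + 1.833 M_Q = 2117
  1.833 M_P + 3.667 M_Q = 2013
Solving the pair gives M_P = 403.6 kip·ft and M_Q = 347.3 kip·ft (hogging).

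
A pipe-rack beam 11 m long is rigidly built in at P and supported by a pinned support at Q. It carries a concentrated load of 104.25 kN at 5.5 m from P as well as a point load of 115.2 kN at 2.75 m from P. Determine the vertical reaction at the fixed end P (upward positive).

R_P = 177 kN

Release the roller at Q. Primary structure: cantilever fixed at P.
Deflection at Q on the released cantilever, summing each load's contribution:
  point load 104.25 at a = 5.5: Pa²(3L − a)/(6EI) = 14454/EI
  point load 115.2 at a = 2.75: Pa²(3L − a)/(6EI) = 4392/EI
  δ_0 = 18846/EI
Tip deflection under a unit load at Q: L³/(3EI) = 443.7/EI.
The prop prevents deflection at Q: R_Q = δ_0/δ_{QQ} = 18846/443.7 = 42.48 kN.
Vertical equilibrium: R_P = ΣP − R_Q = 219.4 − 42.48 = 177 kN.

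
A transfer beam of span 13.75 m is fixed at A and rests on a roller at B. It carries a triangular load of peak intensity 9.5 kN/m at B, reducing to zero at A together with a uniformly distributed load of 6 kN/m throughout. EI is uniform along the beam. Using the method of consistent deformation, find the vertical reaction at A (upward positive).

Release the roller at B. Primary structure: cantilever fixed at A.
Primary-structure tip deflection at B by superposition:
  triangular load, peak 9.5 at the free end: 11w₀L⁴/(120EI) = 31128/EI
  UDL 6: wL⁴/(8EI) = 26808/EI
  δ_0 = 57936/EI
Tip deflection under a unit load at B: L³/(3EI) = 866.5/EI.
Compatibility at B: δ_0 − R_B·δ_{BB} = 0, so R_B = 57936/866.5 = 66.86 kN.
Vertical equilibrium: R_A = ΣP − R_B = 147.8 − 66.86 = 80.95 kN.

R_A = 80.95 kN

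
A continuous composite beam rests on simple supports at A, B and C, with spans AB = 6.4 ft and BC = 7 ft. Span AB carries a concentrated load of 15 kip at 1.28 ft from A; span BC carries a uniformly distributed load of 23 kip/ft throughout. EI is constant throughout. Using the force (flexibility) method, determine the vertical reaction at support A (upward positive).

R_A = -0.1864 kip

Release continuity at B by inserting a hinge; the redundant is the internal moment M_B. The primary structure is two simply-supported spans AB and BC.
Discontinuity in slope at B on the released structure — sum the simple-span end rotations:
  span AB: point load 15 at a = 1.28: Pab(L + a)/(6LEI) = 19.66/EI
  span BC: UDL 23: wL³/(24EI) = 328.7/EI
  relative rotation θ_0 = (19.66 + 328.7)/EI = 348.4/EI
A unit hogging moment at B produces rotation L₁/(3EI) + L₂/(3EI) = 4.467/EI.
Slope continuity at B: θ_0 = M_B·4.467/EI, so M_B = 348.4/4.467 = 77.99 kip·ft (hogging).
Span AB, ΣM about A with M_B applied at B: R_B^{AB}·6.4 = 19.2 + 77.99, so R_B^{AB} = 15.19 kip and R_A = 15 − 15.19 = -0.1864 kip.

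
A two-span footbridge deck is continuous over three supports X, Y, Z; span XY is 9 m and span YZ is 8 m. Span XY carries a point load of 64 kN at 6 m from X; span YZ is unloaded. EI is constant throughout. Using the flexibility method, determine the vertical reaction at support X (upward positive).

R_X = 15.06 kN

Insert a hinge at Y; M_Y is the redundant, and each span becomes simply supported.
Rotations at Y on the released spans (each span's end-slope, ×1/EI):
  span XY: point load 64 at a = 6: Pab(L + a)/(6LEI) = 320/EI
  relative rotation θ_0 = (320 + 0)/EI = 320/EI
A unit hogging moment at Y produces rotation L₁/(3EI) + L₂/(3EI) = 5.667/EI.
Slope continuity at Y: θ_0 = M_Y·5.667/EI, so M_Y = 320/5.667 = 56.47 kN·m (hogging).
Span XY, ΣM about X with M_Y applied at Y: R_Y^{XY}·9 = 384 + 56.47, so R_Y^{XY} = 48.94 kN and R_X = 64 − 48.94 = 15.06 kN.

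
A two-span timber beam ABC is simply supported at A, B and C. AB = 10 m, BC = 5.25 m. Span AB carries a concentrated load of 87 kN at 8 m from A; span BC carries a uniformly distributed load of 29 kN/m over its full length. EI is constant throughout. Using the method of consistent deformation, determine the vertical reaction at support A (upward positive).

Take M_B as the redundant. Released structure: two simple spans AB and BC with a hinge at B.
End slopes at the hinge B, treating each span as simply supported:
  span AB: point load 87 at a = 8: Pab(L + a)/(6LEI) = 417.6/EI
  span BC: UDL 29: wL³/(24EI) = 174.8/EI
  relative rotation θ_0 = (417.6 + 174.8)/EI = 592.4/EI
A unit hogging moment at B produces rotation L₁/(3EI) + L₂/(3EI) = 5.083/EI.
Compatibility: M_B·(L₁+L₂)/(3EI) = θ_0, giving M_B = 116.5 kN·m (hogging).
Span AB, ΣM about A with M_B applied at B: R_B^{AB}·10 = 696 + 116.5, so R_B^{AB} = 81.25 kN and R_A = 87 − 81.25 = 5.745 kN.

R_A = 5.745 kN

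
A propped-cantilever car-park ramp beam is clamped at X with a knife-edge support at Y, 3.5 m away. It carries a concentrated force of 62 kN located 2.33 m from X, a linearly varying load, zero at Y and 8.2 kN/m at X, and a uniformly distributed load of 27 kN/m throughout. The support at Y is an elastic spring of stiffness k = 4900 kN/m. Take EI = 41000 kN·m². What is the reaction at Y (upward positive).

Choose R_Y as the redundant. The primary structure is the cantilever fixed at X.
Free-end deflection of the primary structure under the applied loading (downward +):
  point load 62 at a = 2.33: Pa²(3L − a)/(6EI) = 458.3/EI
  triangular load, peak 8.2 at the fixed end: w₀L⁴/(30EI) = 41.02/EI
  UDL 27: wL⁴/(8EI) = 506.5/EI
  δ_0 = 1006/EI
Flexibility coefficient — unit upward force at Y: δ_{YY} = L³/(3EI) = 14.29/EI.
With EI = 41000 kN·m²: δ_0 = 0.024532 m and δ_{YY} = 0.000349 m/kN.
Compatibility — the spring shortens by R_Y/k under the reaction it provides: δ_0 − R_Y·δ_{YY} = R_Y/k. With 1/k = 0.000204 m/kN, R_Y = δ_0 / (δ_{YY} + 1/k) = 0.024532 / (0.000349 + 0.000204) = 44.39 kN.

R_Y = 44.39 kN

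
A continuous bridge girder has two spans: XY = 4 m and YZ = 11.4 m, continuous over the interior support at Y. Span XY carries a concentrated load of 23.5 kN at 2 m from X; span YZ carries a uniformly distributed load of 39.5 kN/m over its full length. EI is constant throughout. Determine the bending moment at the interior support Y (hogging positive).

Take M_Y as the redundant. Released structure: two simple spans XY and YZ with a hinge at Y.
Discontinuity in slope at Y on the released structure — sum the simple-span end rotations:
  span XY: point load 23.5 at a = 2: Pab(L + a)/(6LEI) = 23.5/EI
  span YZ: UDL 39.5: wL³/(24EI) = 2438/EI
  relative rotation θ_0 = (23.5 + 2438)/EI = 2462/EI
A unit hogging moment at Y produces rotation L₁/(3EI) + L₂/(3EI) = 5.133/EI.
Compatibility: M_Y·(L₁+L₂)/(3EI) = θ_0, giving M_Y = 479.6 kN·m (hogging).

M_Y = 479.6 kN·m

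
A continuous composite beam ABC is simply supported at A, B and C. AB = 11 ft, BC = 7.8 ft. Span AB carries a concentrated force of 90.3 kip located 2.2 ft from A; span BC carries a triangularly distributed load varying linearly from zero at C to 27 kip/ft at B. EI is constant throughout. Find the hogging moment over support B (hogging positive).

Release continuity at B by inserting a hinge; the redundant is the internal moment M_B. The primary structure is two simply-supported spans AB and BC.
End slopes at the hinge B, treating each span as simply supported:
  span AB: point load 90.3 at a = 2.2: Pab(L + a)/(6LEI) = 349.6/EI
  span BC: triangular load, peak 27: w₀L³/(45EI) = 284.7/EI
  relative rotation θ_0 = (349.6 + 284.7)/EI = 634.4/EI
A unit hogging moment at B produces rotation L₁/(3EI) + L₂/(3EI) = 6.267/EI.
Compatibility: M_B·(L₁+L₂)/(3EI) = θ_0, giving M_B = 101.2 kip·ft (hogging).

M_B = 101.2 kip·ft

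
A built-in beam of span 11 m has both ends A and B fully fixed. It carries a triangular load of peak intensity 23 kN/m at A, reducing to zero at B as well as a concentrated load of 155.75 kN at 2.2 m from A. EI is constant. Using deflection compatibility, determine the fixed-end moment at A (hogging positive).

Release both end moments; the primary structure is a simply-supported span AB with redundants M_A and M_B.
On the primary (simply-supported) span, the end slopes from the loading are:
  at A: triangular load, peak 23: w₀L³/(45EI) = 680.3/EI
  at B: triangular load, peak 23: 7w₀L³/(360EI) = 595.3/EI
  at A: point load 155.75 at a = 2.2: Pab(L + b)/(6LEI) = 904.6/EI
  at B: point load 155.75 at a = 2.2: Pab(L + a)/(6LEI) = 603.1/EI
  θ_A0 = 1585/EI,  θ_B0 = 1198/EI
Flexibility coefficients: a unit moment at one end gives L/(3EI) there and L/(6EI) at the far end, so f₁₁ = f₂₂ = 3.667/EI and f₁₂ = f₂₁ = 1.833/EI.
Compatibility — zero rotation at each built-in end:
  3.667 M_A + 1.833 M_B = 1585
  1.833 M_A + 3.667 M_B = 1198
Solving the pair gives M_A = 358.4 kN·m and M_B = 147.6 kN·m (hogging).

M_A = 358.4 kN·m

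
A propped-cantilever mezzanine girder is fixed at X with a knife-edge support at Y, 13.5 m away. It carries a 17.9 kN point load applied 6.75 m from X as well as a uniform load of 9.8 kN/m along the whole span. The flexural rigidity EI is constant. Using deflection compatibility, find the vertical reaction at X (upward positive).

R_X = 94.99 kN

Remove the prop at Y; the released (primary) structure is a cantilever built in at X.
Free-end deflection of the primary structure under the applied loading (downward +):
  point load 17.9 at a = 6.75: Pa²(3L − a)/(6EI) = 4588/EI
  UDL 9.8: wL⁴/(8EI) = 40688/EI
  δ_0 = 45276/EI
Tip deflection under a unit load at Y: L³/(3EI) = 820.1/EI.
Compatibility at Y: δ_0 − R_Y·δ_{YY} = 0, so R_Y = 45276/820.1 = 55.21 kN.
Vertical equilibrium: R_X = ΣP − R_Y = 150.2 − 55.21 = 94.99 kN.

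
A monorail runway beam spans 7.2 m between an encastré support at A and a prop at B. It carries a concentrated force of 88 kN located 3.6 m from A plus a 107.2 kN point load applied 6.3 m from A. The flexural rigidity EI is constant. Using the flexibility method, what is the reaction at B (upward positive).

Release the roller at B. Primary structure: cantilever fixed at A.
Free-end deflection of the primary structure under the applied loading (downward +):
  point load 88 at a = 3.6: Pa²(3L − a)/(6EI) = 3421/EI
  point load 107.2 at a = 6.3: Pa²(3L − a)/(6EI) = 10850/EI
  δ_0 = 14271/EI
Tip deflection under a unit load at B: L³/(3EI) = 124.4/EI.
Compatibility at B: δ_0 − R_B·δ_{BB} = 0, so R_B = 14271/124.4 = 114.7 kN.

R_B = 114.7 kN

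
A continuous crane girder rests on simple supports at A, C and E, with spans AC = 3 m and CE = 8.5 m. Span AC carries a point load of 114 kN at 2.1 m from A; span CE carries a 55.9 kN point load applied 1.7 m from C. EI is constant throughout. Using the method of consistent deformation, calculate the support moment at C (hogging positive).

M_C = 66.5 kN·m

Release continuity at C by inserting a hinge; the redundant is the internal moment M_C. The primary structure is two simply-supported spans AC and CE.
Rotations at C on the released spans (each span's end-slope, ×1/EI):
  span AC: point load 114 at a = 2.1: Pab(L + a)/(6LEI) = 61.05/EI
  span CE: point load 55.9 at a = 1.7: Pab(L + b)/(6LEI) = 193.9/EI
  relative rotation θ_0 = (61.05 + 193.9)/EI = 254.9/EI
A unit hogging moment at C produces rotation L₁/(3EI) + L₂/(3EI) = 3.833/EI.
Compatibility: M_C·(L₁+L₂)/(3EI) = θ_0, giving M_C = 66.5 kN·m (hogging).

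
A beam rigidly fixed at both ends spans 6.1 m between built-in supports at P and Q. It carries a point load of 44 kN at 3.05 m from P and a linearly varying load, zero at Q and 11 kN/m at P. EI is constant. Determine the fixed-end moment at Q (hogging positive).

Release both end moments; the primary structure is a simply-supported span PQ with redundants M_P and M_Q.
End rotations of the released simple span under the applied load (×1/EI):
  at P: point load 44 at a = 3.05: Pab(L + b)/(6LEI) = 102.3/EI
  at Q: point load 44 at a = 3.05: Pab(L + a)/(6LEI) = 102.3/EI
  at P: triangular load, peak 11: w₀L³/(45EI) = 55.48/EI
  at Q: triangular load, peak 11: 7w₀L³/(360EI) = 48.55/EI
  θ_P0 = 157.8/EI,  θ_Q0 = 150.9/EI
Flexibility coefficients: a unit moment at one end gives L/(3EI) there and L/(6EI) at the far end, so f₁₁ = f₂₂ = 2.033/EI and f₁₂ = f₂₁ = 1.017/EI.
Compatibility — zero rotation at each built-in end:
  2.033 M_P + 1.017 M_Q = 157.8
  1.017 M_P + 2.033 M_Q = 150.9
Solving the pair gives M_P = 54.02 kN·m and M_Q = 47.19 kN·m (hogging).

M_Q = 47.19 kN·m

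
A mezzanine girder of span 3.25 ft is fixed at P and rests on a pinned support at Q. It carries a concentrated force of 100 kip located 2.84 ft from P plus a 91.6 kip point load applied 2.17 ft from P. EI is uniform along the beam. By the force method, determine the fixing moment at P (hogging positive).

M_P = 64.18 kip·ft

Take the reaction at Q as the redundant and release it; the primary structure is a cantilever fixed at P.
Primary-structure tip deflection at Q by superposition:
  point load 100 at a = 2.84: Pa²(3L − a)/(6EI) = 928.9/EI
  point load 91.6 at a = 2.17: Pa²(3L − a)/(6EI) = 544.9/EI
  δ_0 = 1474/EI
Tip deflection under a unit load at Q: L³/(3EI) = 11.44/EI.
The prop prevents deflection at Q: R_Q = δ_0/δ_{QQ} = 1474/11.44 = 128.8 kip.
Moment equilibrium about P: M_P = Σ(load moments about P) − R_Q·L = 482.8 − 128.8×3.25 = 64.18 kip·ft.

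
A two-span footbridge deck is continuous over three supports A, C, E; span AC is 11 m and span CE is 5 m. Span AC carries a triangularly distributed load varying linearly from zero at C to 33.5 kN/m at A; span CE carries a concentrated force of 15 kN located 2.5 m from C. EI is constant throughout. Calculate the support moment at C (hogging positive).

M_C = 167 kN·m

Insert a hinge at C; M_C is the redundant, and each span becomes simply supported.
Rotations at C on the released spans (each span's end-slope, ×1/EI):
  span AC: triangular load, peak 33.5: 7w₀L³/(360EI) = 867/EI
  span CE: point load 15 at a = 2.5: Pab(L + b)/(6LEI) = 23.44/EI
  relative rotation θ_0 = (867 + 23.44)/EI = 890.4/EI
A unit hogging moment at C produces rotation L₁/(3EI) + L₂/(3EI) = 5.333/EI.
Compatibility: M_C·(L₁+L₂)/(3EI) = θ_0, giving M_C = 167 kN·m (hogging).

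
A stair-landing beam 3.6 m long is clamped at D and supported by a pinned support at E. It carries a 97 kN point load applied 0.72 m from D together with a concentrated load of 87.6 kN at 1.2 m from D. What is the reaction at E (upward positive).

R_E = 18.41 kN

Remove the prop at E; the released (primary) structure is a cantilever built in at D.
Primary-structure tip deflection at E by superposition:
  point load 97 at a = 0.72: Pa²(3L − a)/(6EI) = 84.48/EI
  point load 87.6 at a = 1.2: Pa²(3L − a)/(6EI) = 201.8/EI
  δ_0 = 286.3/EI
Flexibility coefficient — unit upward force at E: δ_{EE} = L³/(3EI) = 15.55/EI.
The prop prevents deflection at E: R_E = δ_0/δ_{EE} = 286.3/15.55 = 18.41 kN.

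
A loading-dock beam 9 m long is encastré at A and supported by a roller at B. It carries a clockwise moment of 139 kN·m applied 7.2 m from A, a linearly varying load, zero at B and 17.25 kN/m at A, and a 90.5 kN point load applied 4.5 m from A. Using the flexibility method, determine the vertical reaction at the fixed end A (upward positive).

R_A = 102.1 kN

Take the reaction at B as the redundant and release it; the primary structure is a cantilever fixed at A.
Primary-structure tip deflection at B by superposition:
  clockwise couple 139 at a = 7.2: M₀a(2L − a)/(2EI) = 5404/EI
  triangular load, peak 17.25 at the fixed end: w₀L⁴/(30EI) = 3773/EI
  point load 90.5 at a = 4.5: Pa²(3L − a)/(6EI) = 6872/EI
  δ_0 = 16049/EI
Flexibility coefficient — unit upward force at B: δ_{BB} = L³/(3EI) = 243/EI.
The prop prevents deflection at B: R_B = δ_0/δ_{BB} = 16049/243 = 66.05 kN.
Vertical equilibrium: R_A = ΣP − R_B = 168.1 − 66.05 = 102.1 kN.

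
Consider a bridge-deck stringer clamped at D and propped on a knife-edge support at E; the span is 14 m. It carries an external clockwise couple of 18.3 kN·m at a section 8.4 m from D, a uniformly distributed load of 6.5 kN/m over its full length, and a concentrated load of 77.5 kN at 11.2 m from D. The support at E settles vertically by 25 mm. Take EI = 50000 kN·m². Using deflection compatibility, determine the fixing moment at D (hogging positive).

M_D = 277.8 kN·m

Remove the prop at E; the released (primary) structure is a cantilever built in at D.
Downward deflection at the released point E due to the loads:
  clockwise couple 18.3 at a = 8.4: M₀a(2L − a)/(2EI) = 1506/EI
  UDL 6.5: wL⁴/(8EI) = 31213/EI
  point load 77.5 at a = 11.2: Pa²(3L − a)/(6EI) = 49904/EI
  δ_0 = 82624/EI
Flexibility coefficient — unit upward force at E: δ_{EE} = L³/(3EI) = 914.7/EI.
With EI = 50000 kN·m²: δ_0 = 1.6525 m and δ_{EE} = 0.018293 m/kN.
Compatibility — the beam at E must follow the support down by 0.025 m: δ_0 − R_E·δ_{EE} = 0.025, so R_E = (1.6525 − 0.025)/0.018293 = 88.97 kN.
Moment equilibrium about D: M_D = Σ(load moments about D) − R_E·L = 1523 − 88.97×14 = 277.8 kN·m.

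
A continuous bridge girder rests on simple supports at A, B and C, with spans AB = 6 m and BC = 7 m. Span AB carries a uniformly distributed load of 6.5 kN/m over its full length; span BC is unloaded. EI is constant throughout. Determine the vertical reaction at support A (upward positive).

Take M_B as the redundant. Released structure: two simple spans AB and BC with a hinge at B.
Rotations at B on the released spans (each span's end-slope, ×1/EI):
  span AB: UDL 6.5: wL³/(24EI) = 58.5/EI
  relative rotation θ_0 = (58.5 + 0)/EI = 58.5/EI
A unit hogging moment at B produces rotation L₁/(3EI) + L₂/(3EI) = 4.333/EI.
Compatibility: M_B·(L₁+L₂)/(3EI) = θ_0, giving M_B = 13.5 kN·m (hogging).
Span AB, ΣM about A with M_B applied at B: R_B^{AB}·6 = 117 + 13.5, so R_B^{AB} = 21.75 kN and R_A = 39 − 21.75 = 17.25 kN.

R_A = 17.25 kN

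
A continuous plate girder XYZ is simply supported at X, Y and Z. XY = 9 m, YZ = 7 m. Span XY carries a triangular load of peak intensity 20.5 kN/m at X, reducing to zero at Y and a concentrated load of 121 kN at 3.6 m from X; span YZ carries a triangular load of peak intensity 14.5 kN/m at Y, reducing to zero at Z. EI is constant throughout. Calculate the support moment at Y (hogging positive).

Take M_Y as the redundant. Released structure: two simple spans XY and YZ with a hinge at Y.
Discontinuity in slope at Y on the released structure — sum the simple-span end rotations:
  span XY: triangular load, peak 20.5: 7w₀L³/(360EI) = 290.6/EI
  span XY: point load 121 at a = 3.6: Pab(L + a)/(6LEI) = 548.9/EI
  span YZ: triangular load, peak 14.5: w₀L³/(45EI) = 110.5/EI
  relative rotation θ_0 = (839.4 + 110.5)/EI = 950/EI
A unit hogging moment at Y produces rotation L₁/(3EI) + L₂/(3EI) = 5.333/EI.
Slope continuity at Y: θ_0 = M_Y·5.333/EI, so M_Y = 950/5.333 = 178.1 kN·m (hogging).

M_Y = 178.1 kN·m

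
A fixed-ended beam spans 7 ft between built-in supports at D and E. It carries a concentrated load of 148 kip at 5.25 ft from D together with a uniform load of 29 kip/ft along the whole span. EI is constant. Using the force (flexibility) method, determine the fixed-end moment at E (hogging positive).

M_E = 264.1 kip·ft

Take the two fixed-end moments M_D, M_E as redundants; the released structure is the simple span DE.
End rotations of the released simple span under the applied load (×1/EI):
  at D: point load 148 at a = 5.25: Pab(L + b)/(6LEI) = 283.3/EI
  at E: point load 148 at a = 5.25: Pab(L + a)/(6LEI) = 396.6/EI
  at D: UDL 29: wL³/(24EI) = 414.5/EI
  at E: UDL 29: wL³/(24EI) = 414.5/EI
  θ_D0 = 697.7/EI,  θ_E0 = 811.1/EI
Flexibility coefficients: a unit moment at one end gives L/(3EI) there and L/(6EI) at the far end, so f₁₁ = f₂₂ = 2.333/EI and f₁₂ = f₂₁ = 1.167/EI.
Compatibility — zero rotation at each built-in end:
  2.333 M_D + 1.167 M_E = 697.7
  1.167 M_D + 2.333 M_E = 811.1
Solving the pair gives M_D = 167 kip·ft and M_E = 264.1 kip·ft (hogging).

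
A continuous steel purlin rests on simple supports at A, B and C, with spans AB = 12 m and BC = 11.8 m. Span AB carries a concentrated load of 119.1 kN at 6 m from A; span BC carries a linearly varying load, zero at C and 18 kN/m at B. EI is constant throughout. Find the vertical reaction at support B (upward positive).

R_B = 167 kN

Insert a hinge at B; M_B is the redundant, and each span becomes simply supported.
End slopes at the hinge B, treating each span as simply supported:
  span AB: point load 119.1 at a = 6: Pab(L + a)/(6LEI) = 1072/EI
  span BC: triangular load, peak 18: w₀L³/(45EI) = 657.2/EI
  relative rotation θ_0 = (1072 + 657.2)/EI = 1729/EI
A unit hogging moment at B produces rotation L₁/(3EI) + L₂/(3EI) = 7.933/EI.
Slope continuity at B: θ_0 = M_B·7.933/EI, so M_B = 1729/7.933 = 218 kN·m (hogging).
Span AB, ΣM about A with M_B applied at B: R_B^{AB}·12 = 714.6 + 218, so R_B^{AB} = 77.71 kN and R_A = 119.1 − 77.71 = 41.39 kN.
Span BC, ΣM about C: R_B^{BC}·11.8 = 835.4 + 218, so R_B^{BC} = 89.27 kN and R_C = 106.2 − 89.27 = 16.93 kN.
R_B = 77.71 + 89.27 = 167 kN.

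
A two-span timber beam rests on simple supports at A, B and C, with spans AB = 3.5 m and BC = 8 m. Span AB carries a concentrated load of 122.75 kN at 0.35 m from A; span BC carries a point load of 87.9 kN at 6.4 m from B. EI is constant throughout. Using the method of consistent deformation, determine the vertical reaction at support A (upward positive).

R_A = 95.21 kN

Take M_B as the redundant. Released structure: two simple spans AB and BC with a hinge at B.
Discontinuity in slope at B on the released structure — sum the simple-span end rotations:
  span AB: point load 122.75 at a = 0.35: Pab(L + a)/(6LEI) = 24.81/EI
  span BC: point load 87.9 at a = 6.4: Pab(L + b)/(6LEI) = 180/EI
  relative rotation θ_0 = (24.81 + 180)/EI = 204.8/EI
A unit hogging moment at B produces rotation L₁/(3EI) + L₂/(3EI) = 3.833/EI.
Compatibility: M_B·(L₁+L₂)/(3EI) = θ_0, giving M_B = 53.43 kN·m (hogging).
Span AB, ΣM about A with M_B applied at B: R_B^{AB}·3.5 = 42.96 + 53.43, so R_B^{AB} = 27.54 kN and R_A = 122.8 − 27.54 = 95.21 kN.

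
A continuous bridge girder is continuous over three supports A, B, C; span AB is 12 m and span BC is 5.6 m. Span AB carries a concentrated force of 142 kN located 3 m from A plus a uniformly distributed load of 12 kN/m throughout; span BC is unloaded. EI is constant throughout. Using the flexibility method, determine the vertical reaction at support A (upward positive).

R_A = 154.9 kN

Release continuity at B by inserting a hinge; the redundant is the internal moment M_B. The primary structure is two simply-supported spans AB and BC.
Discontinuity in slope at B on the released structure — sum the simple-span end rotations:
  span AB: point load 142 at a = 3: Pab(L + a)/(6LEI) = 798.8/EI
  span AB: UDL 12: wL³/(24EI) = 864/EI
  relative rotation θ_0 = (1663 + 0)/EI = 1663/EI
A unit hogging moment at B produces rotation L₁/(3EI) + L₂/(3EI) = 5.867/EI.
Slope continuity at B: θ_0 = M_B·5.867/EI, so M_B = 1663/5.867 = 283.4 kN·m (hogging).
Span AB, ΣM about A with M_B applied at B: R_B^{AB}·12 = 1290 + 283.4, so R_B^{AB} = 131.1 kN and R_A = 286 − 131.1 = 154.9 kN.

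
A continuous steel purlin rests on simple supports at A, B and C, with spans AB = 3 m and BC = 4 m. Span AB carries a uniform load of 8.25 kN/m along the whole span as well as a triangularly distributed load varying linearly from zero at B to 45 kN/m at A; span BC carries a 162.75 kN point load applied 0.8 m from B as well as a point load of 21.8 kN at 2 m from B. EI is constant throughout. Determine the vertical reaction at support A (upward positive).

R_A = 31.7 kN

Take M_B as the redundant. Released structure: two simple spans AB and BC with a hinge at B.
End slopes at the hinge B, treating each span as simply supported:
  span AB: UDL 8.25: wL³/(24EI) = 9.281/EI
  span AB: triangular load, peak 45: 7w₀L³/(360EI) = 23.62/EI
  span BC: point load 162.75 at a = 0.8: Pab(L + b)/(6LEI) = 125/EI
  span BC: point load 21.8 at a = 2: Pab(L + b)/(6LEI) = 21.8/EI
  relative rotation θ_0 = (32.91 + 146.8)/EI = 179.7/EI
A unit hogging moment at B produces rotation L₁/(3EI) + L₂/(3EI) = 2.333/EI.
Slope continuity at B: θ_0 = M_B·2.333/EI, so M_B = 179.7/2.333 = 77.01 kN·m (hogging).
Span AB, ΣM about A with M_B applied at B: R_B^{AB}·3 = 104.6 + 77.01, so R_B^{AB} = 60.55 kN and R_A = 92.25 − 60.55 = 31.7 kN.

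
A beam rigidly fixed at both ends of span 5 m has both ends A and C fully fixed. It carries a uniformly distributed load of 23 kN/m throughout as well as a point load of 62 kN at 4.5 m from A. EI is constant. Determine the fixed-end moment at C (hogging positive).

M_C = 73.03 kN·m

Take the two fixed-end moments M_A, M_C as redundants; the released structure is the simple span AC.
On the primary (simply-supported) span, the end slopes from the loading are:
  at A: UDL 23: wL³/(24EI) = 119.8/EI
  at C: UDL 23: wL³/(24EI) = 119.8/EI
  at A: point load 62 at a = 4.5: Pab(L + b)/(6LEI) = 25.57/EI
  at C: point load 62 at a = 4.5: Pab(L + a)/(6LEI) = 44.17/EI
  θ_A0 = 145.4/EI,  θ_C0 = 164/EI
Flexibility coefficients: a unit moment at one end gives L/(3EI) there and L/(6EI) at the far end, so f₁₁ = f₂₂ = 1.667/EI and f₁₂ = f₂₁ = 0.8333/EI.
Compatibility — zero rotation at each built-in end:
  1.667 M_A + 0.8333 M_C = 145.4
  0.8333 M_A + 1.667 M_C = 164
Solving the pair gives M_A = 50.71 kN·m and M_C = 73.03 kN·m (hogging).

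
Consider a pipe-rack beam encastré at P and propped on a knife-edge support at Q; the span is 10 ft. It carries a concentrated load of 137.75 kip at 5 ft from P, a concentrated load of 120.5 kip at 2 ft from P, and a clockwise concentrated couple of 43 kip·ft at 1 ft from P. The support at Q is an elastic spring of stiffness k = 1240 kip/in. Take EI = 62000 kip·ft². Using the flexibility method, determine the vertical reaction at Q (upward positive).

R_Q = 50.39 kip

Choose R_Q as the redundant. The primary structure is the cantilever fixed at P.
Free-end deflection of the primary structure under the applied loading (downward +):
  point load 137.75 at a = 5: Pa²(3L − a)/(6EI) = 14349/EI
  point load 120.5 at a = 2: Pa²(3L − a)/(6EI) = 2249/EI
  clockwise couple 43 at a = 1: M₀a(2L − a)/(2EI) = 408.5/EI
  δ_0 = 17007/EI
Tip deflection under a unit load at Q: L³/(3EI) = 333.3/EI.
With EI = 62000 kip·ft²: δ_0 = 0.2743 ft and δ_{QQ} = 0.005376 ft/kip.
Compatibility — the spring shortens by R_Q/k under the reaction it provides: δ_0 − R_Q·δ_{QQ} = R_Q/k. With 1/k = 1/(1240×12) ft/kip = 0.000067 ft/kip, R_Q = δ_0 / (δ_{QQ} + 1/k) = 0.2743 / (0.005376 + 0.000067) = 50.39 kip.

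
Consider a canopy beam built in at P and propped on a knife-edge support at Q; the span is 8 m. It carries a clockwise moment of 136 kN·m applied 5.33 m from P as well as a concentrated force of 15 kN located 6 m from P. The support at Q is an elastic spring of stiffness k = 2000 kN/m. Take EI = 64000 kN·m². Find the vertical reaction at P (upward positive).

Release the roller at Q. Primary structure: cantilever fixed at P.
Deflection at Q on the released cantilever, summing each load's contribution:
  clockwise couple 136 at a = 5.33: M₀a(2L − a)/(2EI) = 3867/EI
  point load 15 at a = 6: Pa²(3L − a)/(6EI) = 1620/EI
  δ_0 = 5487/EI
Flexibility coefficient — unit upward force at Q: δ_{QQ} = L³/(3EI) = 170.7/EI.
With EI = 64000 kN·m²: δ_0 = 0.085738 m and δ_{QQ} = 0.002667 m/kN.
Compatibility — the spring shortens by R_Q/k under the reaction it provides: δ_0 − R_Q·δ_{QQ} = R_Q/k. With 1/k = 0.0005 m/kN, R_Q = δ_0 / (δ_{QQ} + 1/k) = 0.085738 / (0.002667 + 0.0005) = 27.08 kN.
Vertical equilibrium: R_P = ΣP − R_Q = 15 − 27.08 = -12.08 kN.

R_P = -12.08 kN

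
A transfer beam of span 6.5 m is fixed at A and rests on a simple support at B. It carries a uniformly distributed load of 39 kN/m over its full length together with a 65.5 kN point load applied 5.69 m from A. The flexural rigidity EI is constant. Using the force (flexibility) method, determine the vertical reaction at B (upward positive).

Release the roller at B. Primary structure: cantilever fixed at A.
Deflection at B on the released cantilever, summing each load's contribution:
  UDL 39: wL⁴/(8EI) = 8702/EI
  point load 65.5 at a = 5.69: Pa²(3L − a)/(6EI) = 4881/EI
  δ_0 = 13583/EI
Flexibility coefficient — unit upward force at B: δ_{BB} = L³/(3EI) = 91.54/EI.
The prop prevents deflection at B: R_B = δ_0/δ_{BB} = 13583/91.54 = 148.4 kN.

R_B = 148.4 kN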